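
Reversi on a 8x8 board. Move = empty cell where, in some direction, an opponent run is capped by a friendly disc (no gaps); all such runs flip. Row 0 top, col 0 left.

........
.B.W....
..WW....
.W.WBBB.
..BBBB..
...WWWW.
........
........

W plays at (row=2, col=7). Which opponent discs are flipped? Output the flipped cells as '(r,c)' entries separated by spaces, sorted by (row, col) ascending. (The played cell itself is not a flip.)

Answer: (3,6) (4,5)

Derivation:
Dir NW: first cell '.' (not opp) -> no flip
Dir N: first cell '.' (not opp) -> no flip
Dir NE: edge -> no flip
Dir W: first cell '.' (not opp) -> no flip
Dir E: edge -> no flip
Dir SW: opp run (3,6) (4,5) capped by W -> flip
Dir S: first cell '.' (not opp) -> no flip
Dir SE: edge -> no flip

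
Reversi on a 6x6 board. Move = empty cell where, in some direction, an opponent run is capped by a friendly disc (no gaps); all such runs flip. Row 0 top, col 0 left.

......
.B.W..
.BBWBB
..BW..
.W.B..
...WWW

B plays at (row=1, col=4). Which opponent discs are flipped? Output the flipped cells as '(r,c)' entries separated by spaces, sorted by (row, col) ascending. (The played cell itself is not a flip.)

Dir NW: first cell '.' (not opp) -> no flip
Dir N: first cell '.' (not opp) -> no flip
Dir NE: first cell '.' (not opp) -> no flip
Dir W: opp run (1,3), next='.' -> no flip
Dir E: first cell '.' (not opp) -> no flip
Dir SW: opp run (2,3) capped by B -> flip
Dir S: first cell 'B' (not opp) -> no flip
Dir SE: first cell 'B' (not opp) -> no flip

Answer: (2,3)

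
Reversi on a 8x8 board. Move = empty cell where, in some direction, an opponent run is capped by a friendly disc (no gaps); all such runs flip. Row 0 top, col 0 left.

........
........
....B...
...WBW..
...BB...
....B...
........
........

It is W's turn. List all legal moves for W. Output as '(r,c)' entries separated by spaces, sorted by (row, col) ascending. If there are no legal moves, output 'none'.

(1,3): flips 1 -> legal
(1,4): no bracket -> illegal
(1,5): flips 1 -> legal
(2,3): no bracket -> illegal
(2,5): no bracket -> illegal
(3,2): no bracket -> illegal
(4,2): no bracket -> illegal
(4,5): no bracket -> illegal
(5,2): no bracket -> illegal
(5,3): flips 2 -> legal
(5,5): flips 1 -> legal
(6,3): no bracket -> illegal
(6,4): no bracket -> illegal
(6,5): no bracket -> illegal

Answer: (1,3) (1,5) (5,3) (5,5)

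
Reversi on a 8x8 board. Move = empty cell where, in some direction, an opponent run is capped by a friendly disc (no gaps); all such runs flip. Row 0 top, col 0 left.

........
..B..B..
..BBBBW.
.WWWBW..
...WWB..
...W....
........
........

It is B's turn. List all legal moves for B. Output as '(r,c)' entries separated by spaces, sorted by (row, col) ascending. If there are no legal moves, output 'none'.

(1,6): no bracket -> illegal
(1,7): no bracket -> illegal
(2,0): no bracket -> illegal
(2,1): no bracket -> illegal
(2,7): flips 1 -> legal
(3,0): flips 3 -> legal
(3,6): flips 1 -> legal
(3,7): flips 1 -> legal
(4,0): flips 1 -> legal
(4,1): flips 1 -> legal
(4,2): flips 4 -> legal
(4,6): flips 1 -> legal
(5,2): flips 1 -> legal
(5,4): flips 1 -> legal
(5,5): flips 2 -> legal
(6,2): no bracket -> illegal
(6,3): flips 3 -> legal
(6,4): no bracket -> illegal

Answer: (2,7) (3,0) (3,6) (3,7) (4,0) (4,1) (4,2) (4,6) (5,2) (5,4) (5,5) (6,3)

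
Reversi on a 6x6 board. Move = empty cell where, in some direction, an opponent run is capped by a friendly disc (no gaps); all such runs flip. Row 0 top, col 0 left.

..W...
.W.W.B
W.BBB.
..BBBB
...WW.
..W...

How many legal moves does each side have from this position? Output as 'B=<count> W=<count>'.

-- B to move --
(0,0): flips 1 -> legal
(0,1): no bracket -> illegal
(0,3): flips 1 -> legal
(0,4): flips 1 -> legal
(1,0): no bracket -> illegal
(1,2): no bracket -> illegal
(1,4): no bracket -> illegal
(2,1): no bracket -> illegal
(3,0): no bracket -> illegal
(3,1): no bracket -> illegal
(4,1): no bracket -> illegal
(4,2): no bracket -> illegal
(4,5): no bracket -> illegal
(5,1): no bracket -> illegal
(5,3): flips 2 -> legal
(5,4): flips 2 -> legal
(5,5): flips 1 -> legal
B mobility = 6
-- W to move --
(0,4): no bracket -> illegal
(0,5): no bracket -> illegal
(1,2): no bracket -> illegal
(1,4): flips 2 -> legal
(2,1): flips 1 -> legal
(2,5): flips 1 -> legal
(3,1): flips 1 -> legal
(4,1): no bracket -> illegal
(4,2): no bracket -> illegal
(4,5): no bracket -> illegal
W mobility = 4

Answer: B=6 W=4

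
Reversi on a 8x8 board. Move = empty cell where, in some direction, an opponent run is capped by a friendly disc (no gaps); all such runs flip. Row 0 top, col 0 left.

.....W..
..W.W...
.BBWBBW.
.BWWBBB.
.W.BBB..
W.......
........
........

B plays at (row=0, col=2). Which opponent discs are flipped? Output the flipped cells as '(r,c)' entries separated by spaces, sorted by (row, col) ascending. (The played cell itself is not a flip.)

Answer: (1,2)

Derivation:
Dir NW: edge -> no flip
Dir N: edge -> no flip
Dir NE: edge -> no flip
Dir W: first cell '.' (not opp) -> no flip
Dir E: first cell '.' (not opp) -> no flip
Dir SW: first cell '.' (not opp) -> no flip
Dir S: opp run (1,2) capped by B -> flip
Dir SE: first cell '.' (not opp) -> no flip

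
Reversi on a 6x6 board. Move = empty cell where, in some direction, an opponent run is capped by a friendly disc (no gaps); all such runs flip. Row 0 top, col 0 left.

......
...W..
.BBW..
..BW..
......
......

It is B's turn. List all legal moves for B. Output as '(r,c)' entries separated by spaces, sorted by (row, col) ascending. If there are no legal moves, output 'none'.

Answer: (0,4) (1,4) (2,4) (3,4) (4,4)

Derivation:
(0,2): no bracket -> illegal
(0,3): no bracket -> illegal
(0,4): flips 1 -> legal
(1,2): no bracket -> illegal
(1,4): flips 1 -> legal
(2,4): flips 1 -> legal
(3,4): flips 1 -> legal
(4,2): no bracket -> illegal
(4,3): no bracket -> illegal
(4,4): flips 1 -> legal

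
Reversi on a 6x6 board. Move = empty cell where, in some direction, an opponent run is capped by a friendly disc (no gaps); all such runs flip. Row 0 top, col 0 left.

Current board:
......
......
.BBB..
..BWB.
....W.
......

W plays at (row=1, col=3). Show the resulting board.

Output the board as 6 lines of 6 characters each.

Answer: ......
...W..
.BBW..
..BWB.
....W.
......

Derivation:
Place W at (1,3); scan 8 dirs for brackets.
Dir NW: first cell '.' (not opp) -> no flip
Dir N: first cell '.' (not opp) -> no flip
Dir NE: first cell '.' (not opp) -> no flip
Dir W: first cell '.' (not opp) -> no flip
Dir E: first cell '.' (not opp) -> no flip
Dir SW: opp run (2,2), next='.' -> no flip
Dir S: opp run (2,3) capped by W -> flip
Dir SE: first cell '.' (not opp) -> no flip
All flips: (2,3)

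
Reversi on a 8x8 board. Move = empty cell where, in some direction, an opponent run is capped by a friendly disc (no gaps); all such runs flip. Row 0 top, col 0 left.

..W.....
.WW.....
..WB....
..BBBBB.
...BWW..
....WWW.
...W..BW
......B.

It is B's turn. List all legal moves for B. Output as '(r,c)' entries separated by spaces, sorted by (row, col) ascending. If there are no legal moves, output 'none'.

(0,0): flips 2 -> legal
(0,1): flips 1 -> legal
(0,3): no bracket -> illegal
(1,0): no bracket -> illegal
(1,3): no bracket -> illegal
(2,0): no bracket -> illegal
(2,1): flips 1 -> legal
(3,1): no bracket -> illegal
(4,6): flips 3 -> legal
(4,7): no bracket -> illegal
(5,2): no bracket -> illegal
(5,3): flips 1 -> legal
(5,7): no bracket -> illegal
(6,2): no bracket -> illegal
(6,4): flips 2 -> legal
(6,5): flips 3 -> legal
(7,2): flips 3 -> legal
(7,3): no bracket -> illegal
(7,4): no bracket -> illegal
(7,7): no bracket -> illegal

Answer: (0,0) (0,1) (2,1) (4,6) (5,3) (6,4) (6,5) (7,2)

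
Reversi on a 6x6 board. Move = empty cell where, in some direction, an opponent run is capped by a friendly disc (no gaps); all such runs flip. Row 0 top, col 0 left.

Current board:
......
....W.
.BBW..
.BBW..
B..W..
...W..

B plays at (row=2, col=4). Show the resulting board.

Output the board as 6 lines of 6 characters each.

Place B at (2,4); scan 8 dirs for brackets.
Dir NW: first cell '.' (not opp) -> no flip
Dir N: opp run (1,4), next='.' -> no flip
Dir NE: first cell '.' (not opp) -> no flip
Dir W: opp run (2,3) capped by B -> flip
Dir E: first cell '.' (not opp) -> no flip
Dir SW: opp run (3,3), next='.' -> no flip
Dir S: first cell '.' (not opp) -> no flip
Dir SE: first cell '.' (not opp) -> no flip
All flips: (2,3)

Answer: ......
....W.
.BBBB.
.BBW..
B..W..
...W..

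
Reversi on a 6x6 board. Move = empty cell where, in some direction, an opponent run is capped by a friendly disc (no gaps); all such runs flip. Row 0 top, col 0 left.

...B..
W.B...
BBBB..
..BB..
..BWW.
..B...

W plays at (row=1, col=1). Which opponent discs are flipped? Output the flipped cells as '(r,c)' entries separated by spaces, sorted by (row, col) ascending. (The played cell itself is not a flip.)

Answer: (2,2) (3,3)

Derivation:
Dir NW: first cell '.' (not opp) -> no flip
Dir N: first cell '.' (not opp) -> no flip
Dir NE: first cell '.' (not opp) -> no flip
Dir W: first cell 'W' (not opp) -> no flip
Dir E: opp run (1,2), next='.' -> no flip
Dir SW: opp run (2,0), next=edge -> no flip
Dir S: opp run (2,1), next='.' -> no flip
Dir SE: opp run (2,2) (3,3) capped by W -> flip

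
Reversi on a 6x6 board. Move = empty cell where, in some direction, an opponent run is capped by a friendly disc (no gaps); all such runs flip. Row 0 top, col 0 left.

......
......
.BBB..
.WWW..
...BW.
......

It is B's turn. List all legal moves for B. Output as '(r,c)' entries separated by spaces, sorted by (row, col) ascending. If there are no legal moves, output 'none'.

Answer: (4,0) (4,1) (4,2) (4,5) (5,5)

Derivation:
(2,0): no bracket -> illegal
(2,4): no bracket -> illegal
(3,0): no bracket -> illegal
(3,4): no bracket -> illegal
(3,5): no bracket -> illegal
(4,0): flips 1 -> legal
(4,1): flips 2 -> legal
(4,2): flips 1 -> legal
(4,5): flips 1 -> legal
(5,3): no bracket -> illegal
(5,4): no bracket -> illegal
(5,5): flips 2 -> legal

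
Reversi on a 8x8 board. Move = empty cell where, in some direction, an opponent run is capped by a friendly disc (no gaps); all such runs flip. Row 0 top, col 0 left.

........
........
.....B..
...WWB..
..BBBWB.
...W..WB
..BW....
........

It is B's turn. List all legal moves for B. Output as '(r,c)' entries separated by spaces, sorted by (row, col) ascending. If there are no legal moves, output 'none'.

(2,2): flips 1 -> legal
(2,3): flips 1 -> legal
(2,4): flips 2 -> legal
(3,2): flips 2 -> legal
(3,6): no bracket -> illegal
(4,7): no bracket -> illegal
(5,2): no bracket -> illegal
(5,4): no bracket -> illegal
(5,5): flips 2 -> legal
(6,4): flips 2 -> legal
(6,5): no bracket -> illegal
(6,6): flips 1 -> legal
(6,7): no bracket -> illegal
(7,2): no bracket -> illegal
(7,3): flips 2 -> legal
(7,4): no bracket -> illegal

Answer: (2,2) (2,3) (2,4) (3,2) (5,5) (6,4) (6,6) (7,3)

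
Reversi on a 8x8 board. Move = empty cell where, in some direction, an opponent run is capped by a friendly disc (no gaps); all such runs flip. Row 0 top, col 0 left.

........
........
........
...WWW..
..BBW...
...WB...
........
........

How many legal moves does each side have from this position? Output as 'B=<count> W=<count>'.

Answer: B=7 W=6

Derivation:
-- B to move --
(2,2): no bracket -> illegal
(2,3): flips 1 -> legal
(2,4): flips 3 -> legal
(2,5): flips 1 -> legal
(2,6): no bracket -> illegal
(3,2): no bracket -> illegal
(3,6): no bracket -> illegal
(4,5): flips 1 -> legal
(4,6): no bracket -> illegal
(5,2): flips 1 -> legal
(5,5): no bracket -> illegal
(6,2): no bracket -> illegal
(6,3): flips 1 -> legal
(6,4): flips 1 -> legal
B mobility = 7
-- W to move --
(3,1): flips 1 -> legal
(3,2): no bracket -> illegal
(4,1): flips 2 -> legal
(4,5): no bracket -> illegal
(5,1): flips 1 -> legal
(5,2): flips 1 -> legal
(5,5): flips 1 -> legal
(6,3): no bracket -> illegal
(6,4): flips 1 -> legal
(6,5): no bracket -> illegal
W mobility = 6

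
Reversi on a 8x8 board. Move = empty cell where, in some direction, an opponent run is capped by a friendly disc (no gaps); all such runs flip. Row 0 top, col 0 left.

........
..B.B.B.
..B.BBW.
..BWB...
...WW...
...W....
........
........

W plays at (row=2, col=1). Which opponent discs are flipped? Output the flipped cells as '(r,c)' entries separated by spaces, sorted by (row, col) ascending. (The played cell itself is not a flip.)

Answer: (3,2)

Derivation:
Dir NW: first cell '.' (not opp) -> no flip
Dir N: first cell '.' (not opp) -> no flip
Dir NE: opp run (1,2), next='.' -> no flip
Dir W: first cell '.' (not opp) -> no flip
Dir E: opp run (2,2), next='.' -> no flip
Dir SW: first cell '.' (not opp) -> no flip
Dir S: first cell '.' (not opp) -> no flip
Dir SE: opp run (3,2) capped by W -> flip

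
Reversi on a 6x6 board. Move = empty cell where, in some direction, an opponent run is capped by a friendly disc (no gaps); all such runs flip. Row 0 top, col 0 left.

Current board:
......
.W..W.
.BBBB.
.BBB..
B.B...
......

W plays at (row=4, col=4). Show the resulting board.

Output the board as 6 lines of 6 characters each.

Answer: ......
.W..W.
.BWBB.
.BBW..
B.B.W.
......

Derivation:
Place W at (4,4); scan 8 dirs for brackets.
Dir NW: opp run (3,3) (2,2) capped by W -> flip
Dir N: first cell '.' (not opp) -> no flip
Dir NE: first cell '.' (not opp) -> no flip
Dir W: first cell '.' (not opp) -> no flip
Dir E: first cell '.' (not opp) -> no flip
Dir SW: first cell '.' (not opp) -> no flip
Dir S: first cell '.' (not opp) -> no flip
Dir SE: first cell '.' (not opp) -> no flip
All flips: (2,2) (3,3)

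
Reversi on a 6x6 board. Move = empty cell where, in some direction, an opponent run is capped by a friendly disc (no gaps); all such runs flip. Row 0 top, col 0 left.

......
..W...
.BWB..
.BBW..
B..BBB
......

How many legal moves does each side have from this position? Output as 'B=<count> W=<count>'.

Answer: B=6 W=8

Derivation:
-- B to move --
(0,1): flips 1 -> legal
(0,2): flips 2 -> legal
(0,3): flips 1 -> legal
(1,1): flips 2 -> legal
(1,3): flips 1 -> legal
(2,4): no bracket -> illegal
(3,4): flips 1 -> legal
(4,2): no bracket -> illegal
B mobility = 6
-- W to move --
(1,0): no bracket -> illegal
(1,1): no bracket -> illegal
(1,3): flips 1 -> legal
(1,4): no bracket -> illegal
(2,0): flips 1 -> legal
(2,4): flips 1 -> legal
(3,0): flips 3 -> legal
(3,4): flips 1 -> legal
(3,5): no bracket -> illegal
(4,1): no bracket -> illegal
(4,2): flips 1 -> legal
(5,0): no bracket -> illegal
(5,1): no bracket -> illegal
(5,2): no bracket -> illegal
(5,3): flips 1 -> legal
(5,4): no bracket -> illegal
(5,5): flips 1 -> legal
W mobility = 8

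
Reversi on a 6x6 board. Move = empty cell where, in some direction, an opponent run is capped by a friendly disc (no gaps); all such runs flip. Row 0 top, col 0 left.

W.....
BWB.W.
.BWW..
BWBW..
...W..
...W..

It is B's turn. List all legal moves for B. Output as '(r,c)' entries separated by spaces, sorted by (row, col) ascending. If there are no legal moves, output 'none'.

Answer: (0,1) (0,5) (2,4) (3,4) (4,1) (5,4)

Derivation:
(0,1): flips 1 -> legal
(0,2): no bracket -> illegal
(0,3): no bracket -> illegal
(0,4): no bracket -> illegal
(0,5): flips 2 -> legal
(1,3): no bracket -> illegal
(1,5): no bracket -> illegal
(2,0): no bracket -> illegal
(2,4): flips 2 -> legal
(2,5): no bracket -> illegal
(3,4): flips 2 -> legal
(4,0): no bracket -> illegal
(4,1): flips 1 -> legal
(4,2): no bracket -> illegal
(4,4): no bracket -> illegal
(5,2): no bracket -> illegal
(5,4): flips 1 -> legal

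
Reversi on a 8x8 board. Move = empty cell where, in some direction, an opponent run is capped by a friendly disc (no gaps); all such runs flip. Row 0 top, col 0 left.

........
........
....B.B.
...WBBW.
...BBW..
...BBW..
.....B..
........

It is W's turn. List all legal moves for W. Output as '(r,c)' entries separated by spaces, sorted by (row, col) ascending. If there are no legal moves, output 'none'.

Answer: (1,5) (1,6) (2,3) (2,5) (4,2) (5,2) (6,3) (7,5)

Derivation:
(1,3): no bracket -> illegal
(1,4): no bracket -> illegal
(1,5): flips 1 -> legal
(1,6): flips 1 -> legal
(1,7): no bracket -> illegal
(2,3): flips 1 -> legal
(2,5): flips 1 -> legal
(2,7): no bracket -> illegal
(3,2): no bracket -> illegal
(3,7): no bracket -> illegal
(4,2): flips 2 -> legal
(4,6): no bracket -> illegal
(5,2): flips 2 -> legal
(5,6): no bracket -> illegal
(6,2): no bracket -> illegal
(6,3): flips 3 -> legal
(6,4): no bracket -> illegal
(6,6): no bracket -> illegal
(7,4): no bracket -> illegal
(7,5): flips 1 -> legal
(7,6): no bracket -> illegal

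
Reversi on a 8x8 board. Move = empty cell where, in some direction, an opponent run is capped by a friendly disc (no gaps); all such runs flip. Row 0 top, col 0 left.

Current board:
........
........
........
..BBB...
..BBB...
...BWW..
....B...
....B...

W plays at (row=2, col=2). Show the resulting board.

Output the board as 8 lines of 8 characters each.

Place W at (2,2); scan 8 dirs for brackets.
Dir NW: first cell '.' (not opp) -> no flip
Dir N: first cell '.' (not opp) -> no flip
Dir NE: first cell '.' (not opp) -> no flip
Dir W: first cell '.' (not opp) -> no flip
Dir E: first cell '.' (not opp) -> no flip
Dir SW: first cell '.' (not opp) -> no flip
Dir S: opp run (3,2) (4,2), next='.' -> no flip
Dir SE: opp run (3,3) (4,4) capped by W -> flip
All flips: (3,3) (4,4)

Answer: ........
........
..W.....
..BWB...
..BBW...
...BWW..
....B...
....B...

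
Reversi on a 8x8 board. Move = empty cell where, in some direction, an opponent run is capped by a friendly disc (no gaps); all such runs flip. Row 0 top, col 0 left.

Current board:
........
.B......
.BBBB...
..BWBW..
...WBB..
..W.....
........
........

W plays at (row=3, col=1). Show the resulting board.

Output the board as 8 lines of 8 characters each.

Answer: ........
.B......
.BBBB...
.WWWBW..
...WBB..
..W.....
........
........

Derivation:
Place W at (3,1); scan 8 dirs for brackets.
Dir NW: first cell '.' (not opp) -> no flip
Dir N: opp run (2,1) (1,1), next='.' -> no flip
Dir NE: opp run (2,2), next='.' -> no flip
Dir W: first cell '.' (not opp) -> no flip
Dir E: opp run (3,2) capped by W -> flip
Dir SW: first cell '.' (not opp) -> no flip
Dir S: first cell '.' (not opp) -> no flip
Dir SE: first cell '.' (not opp) -> no flip
All flips: (3,2)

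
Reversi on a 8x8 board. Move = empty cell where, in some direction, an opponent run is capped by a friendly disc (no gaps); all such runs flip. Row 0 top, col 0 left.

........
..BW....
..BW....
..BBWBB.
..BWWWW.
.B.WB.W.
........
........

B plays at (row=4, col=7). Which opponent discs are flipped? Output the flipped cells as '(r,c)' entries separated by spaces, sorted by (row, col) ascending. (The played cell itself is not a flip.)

Answer: (4,3) (4,4) (4,5) (4,6)

Derivation:
Dir NW: first cell 'B' (not opp) -> no flip
Dir N: first cell '.' (not opp) -> no flip
Dir NE: edge -> no flip
Dir W: opp run (4,6) (4,5) (4,4) (4,3) capped by B -> flip
Dir E: edge -> no flip
Dir SW: opp run (5,6), next='.' -> no flip
Dir S: first cell '.' (not opp) -> no flip
Dir SE: edge -> no flip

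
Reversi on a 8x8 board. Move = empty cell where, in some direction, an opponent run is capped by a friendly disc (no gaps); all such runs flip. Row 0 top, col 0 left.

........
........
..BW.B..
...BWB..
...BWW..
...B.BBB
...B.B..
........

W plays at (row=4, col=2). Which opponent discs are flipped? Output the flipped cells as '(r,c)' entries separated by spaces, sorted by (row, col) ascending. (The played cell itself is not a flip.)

Dir NW: first cell '.' (not opp) -> no flip
Dir N: first cell '.' (not opp) -> no flip
Dir NE: opp run (3,3), next='.' -> no flip
Dir W: first cell '.' (not opp) -> no flip
Dir E: opp run (4,3) capped by W -> flip
Dir SW: first cell '.' (not opp) -> no flip
Dir S: first cell '.' (not opp) -> no flip
Dir SE: opp run (5,3), next='.' -> no flip

Answer: (4,3)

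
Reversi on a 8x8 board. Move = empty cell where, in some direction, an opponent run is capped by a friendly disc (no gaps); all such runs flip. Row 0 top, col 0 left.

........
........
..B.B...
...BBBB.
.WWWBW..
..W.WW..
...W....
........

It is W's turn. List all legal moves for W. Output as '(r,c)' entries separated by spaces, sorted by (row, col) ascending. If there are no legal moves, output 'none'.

Answer: (1,1) (1,4) (1,5) (2,3) (2,5) (2,7)

Derivation:
(1,1): flips 3 -> legal
(1,2): no bracket -> illegal
(1,3): no bracket -> illegal
(1,4): flips 3 -> legal
(1,5): flips 2 -> legal
(2,1): no bracket -> illegal
(2,3): flips 2 -> legal
(2,5): flips 2 -> legal
(2,6): no bracket -> illegal
(2,7): flips 1 -> legal
(3,1): no bracket -> illegal
(3,2): no bracket -> illegal
(3,7): no bracket -> illegal
(4,6): no bracket -> illegal
(4,7): no bracket -> illegal
(5,3): no bracket -> illegal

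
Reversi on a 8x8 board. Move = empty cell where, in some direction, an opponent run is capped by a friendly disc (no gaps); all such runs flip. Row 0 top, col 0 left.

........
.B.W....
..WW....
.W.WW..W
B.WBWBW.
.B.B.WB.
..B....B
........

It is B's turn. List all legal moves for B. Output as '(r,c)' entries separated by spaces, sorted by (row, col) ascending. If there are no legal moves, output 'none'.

Answer: (0,3) (0,4) (1,2) (2,0) (2,4) (2,5) (3,5) (3,6) (4,1) (4,7) (5,4) (6,5) (6,6)

Derivation:
(0,2): no bracket -> illegal
(0,3): flips 3 -> legal
(0,4): flips 3 -> legal
(1,2): flips 2 -> legal
(1,4): no bracket -> illegal
(2,0): flips 2 -> legal
(2,1): no bracket -> illegal
(2,4): flips 2 -> legal
(2,5): flips 1 -> legal
(2,6): no bracket -> illegal
(2,7): no bracket -> illegal
(3,0): no bracket -> illegal
(3,2): no bracket -> illegal
(3,5): flips 1 -> legal
(3,6): flips 1 -> legal
(4,1): flips 1 -> legal
(4,7): flips 1 -> legal
(5,2): no bracket -> illegal
(5,4): flips 1 -> legal
(5,7): no bracket -> illegal
(6,4): no bracket -> illegal
(6,5): flips 1 -> legal
(6,6): flips 4 -> legal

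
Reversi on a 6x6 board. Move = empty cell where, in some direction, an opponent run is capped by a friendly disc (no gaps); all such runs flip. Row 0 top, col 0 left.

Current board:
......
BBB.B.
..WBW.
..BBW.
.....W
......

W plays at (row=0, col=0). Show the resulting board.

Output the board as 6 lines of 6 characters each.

Place W at (0,0); scan 8 dirs for brackets.
Dir NW: edge -> no flip
Dir N: edge -> no flip
Dir NE: edge -> no flip
Dir W: edge -> no flip
Dir E: first cell '.' (not opp) -> no flip
Dir SW: edge -> no flip
Dir S: opp run (1,0), next='.' -> no flip
Dir SE: opp run (1,1) capped by W -> flip
All flips: (1,1)

Answer: W.....
BWB.B.
..WBW.
..BBW.
.....W
......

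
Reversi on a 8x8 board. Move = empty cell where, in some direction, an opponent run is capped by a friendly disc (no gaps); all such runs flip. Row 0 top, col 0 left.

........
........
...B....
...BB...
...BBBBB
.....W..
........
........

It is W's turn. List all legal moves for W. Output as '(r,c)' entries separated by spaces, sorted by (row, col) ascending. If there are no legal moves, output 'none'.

Answer: (2,2) (3,5) (3,7)

Derivation:
(1,2): no bracket -> illegal
(1,3): no bracket -> illegal
(1,4): no bracket -> illegal
(2,2): flips 2 -> legal
(2,4): no bracket -> illegal
(2,5): no bracket -> illegal
(3,2): no bracket -> illegal
(3,5): flips 1 -> legal
(3,6): no bracket -> illegal
(3,7): flips 1 -> legal
(4,2): no bracket -> illegal
(5,2): no bracket -> illegal
(5,3): no bracket -> illegal
(5,4): no bracket -> illegal
(5,6): no bracket -> illegal
(5,7): no bracket -> illegal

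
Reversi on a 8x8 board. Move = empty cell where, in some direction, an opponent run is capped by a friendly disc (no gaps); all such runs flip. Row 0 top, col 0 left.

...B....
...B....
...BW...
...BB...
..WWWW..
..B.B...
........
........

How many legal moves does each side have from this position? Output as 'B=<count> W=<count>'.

Answer: B=10 W=9

Derivation:
-- B to move --
(1,4): flips 1 -> legal
(1,5): flips 1 -> legal
(2,5): flips 1 -> legal
(3,1): no bracket -> illegal
(3,2): flips 2 -> legal
(3,5): flips 1 -> legal
(3,6): flips 1 -> legal
(4,1): no bracket -> illegal
(4,6): no bracket -> illegal
(5,1): flips 1 -> legal
(5,3): flips 1 -> legal
(5,5): flips 1 -> legal
(5,6): flips 1 -> legal
B mobility = 10
-- W to move --
(0,2): flips 1 -> legal
(0,4): no bracket -> illegal
(1,2): flips 2 -> legal
(1,4): no bracket -> illegal
(2,2): flips 2 -> legal
(2,5): flips 1 -> legal
(3,2): no bracket -> illegal
(3,5): no bracket -> illegal
(4,1): no bracket -> illegal
(5,1): no bracket -> illegal
(5,3): no bracket -> illegal
(5,5): no bracket -> illegal
(6,1): flips 1 -> legal
(6,2): flips 1 -> legal
(6,3): flips 1 -> legal
(6,4): flips 1 -> legal
(6,5): flips 1 -> legal
W mobility = 9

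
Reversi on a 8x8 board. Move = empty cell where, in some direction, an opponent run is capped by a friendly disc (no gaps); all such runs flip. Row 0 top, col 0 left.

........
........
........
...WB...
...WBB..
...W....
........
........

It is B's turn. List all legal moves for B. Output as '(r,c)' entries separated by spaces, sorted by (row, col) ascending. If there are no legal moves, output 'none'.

Answer: (2,2) (3,2) (4,2) (5,2) (6,2)

Derivation:
(2,2): flips 1 -> legal
(2,3): no bracket -> illegal
(2,4): no bracket -> illegal
(3,2): flips 1 -> legal
(4,2): flips 1 -> legal
(5,2): flips 1 -> legal
(5,4): no bracket -> illegal
(6,2): flips 1 -> legal
(6,3): no bracket -> illegal
(6,4): no bracket -> illegal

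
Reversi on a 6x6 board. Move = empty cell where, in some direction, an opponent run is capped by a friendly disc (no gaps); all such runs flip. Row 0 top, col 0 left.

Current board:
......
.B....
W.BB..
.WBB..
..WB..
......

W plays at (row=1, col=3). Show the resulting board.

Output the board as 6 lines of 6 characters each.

Place W at (1,3); scan 8 dirs for brackets.
Dir NW: first cell '.' (not opp) -> no flip
Dir N: first cell '.' (not opp) -> no flip
Dir NE: first cell '.' (not opp) -> no flip
Dir W: first cell '.' (not opp) -> no flip
Dir E: first cell '.' (not opp) -> no flip
Dir SW: opp run (2,2) capped by W -> flip
Dir S: opp run (2,3) (3,3) (4,3), next='.' -> no flip
Dir SE: first cell '.' (not opp) -> no flip
All flips: (2,2)

Answer: ......
.B.W..
W.WB..
.WBB..
..WB..
......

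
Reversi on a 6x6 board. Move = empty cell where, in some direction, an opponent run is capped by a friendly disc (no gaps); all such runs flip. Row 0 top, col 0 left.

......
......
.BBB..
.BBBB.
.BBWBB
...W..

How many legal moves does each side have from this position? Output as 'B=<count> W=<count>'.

-- B to move --
(5,2): flips 1 -> legal
(5,4): flips 1 -> legal
B mobility = 2
-- W to move --
(1,0): flips 2 -> legal
(1,1): no bracket -> illegal
(1,2): no bracket -> illegal
(1,3): flips 2 -> legal
(1,4): no bracket -> illegal
(2,0): flips 2 -> legal
(2,4): no bracket -> illegal
(2,5): flips 1 -> legal
(3,0): no bracket -> illegal
(3,5): flips 1 -> legal
(4,0): flips 2 -> legal
(5,0): no bracket -> illegal
(5,1): no bracket -> illegal
(5,2): no bracket -> illegal
(5,4): no bracket -> illegal
(5,5): no bracket -> illegal
W mobility = 6

Answer: B=2 W=6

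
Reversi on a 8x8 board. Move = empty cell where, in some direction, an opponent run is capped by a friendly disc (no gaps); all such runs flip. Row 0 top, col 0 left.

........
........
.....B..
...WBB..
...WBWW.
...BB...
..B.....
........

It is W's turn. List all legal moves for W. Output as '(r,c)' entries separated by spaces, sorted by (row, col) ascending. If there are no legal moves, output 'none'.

Answer: (1,5) (1,6) (2,3) (2,4) (3,6) (5,5) (6,3) (6,5)

Derivation:
(1,4): no bracket -> illegal
(1,5): flips 2 -> legal
(1,6): flips 2 -> legal
(2,3): flips 1 -> legal
(2,4): flips 1 -> legal
(2,6): no bracket -> illegal
(3,6): flips 2 -> legal
(4,2): no bracket -> illegal
(5,1): no bracket -> illegal
(5,2): no bracket -> illegal
(5,5): flips 1 -> legal
(6,1): no bracket -> illegal
(6,3): flips 2 -> legal
(6,4): no bracket -> illegal
(6,5): flips 1 -> legal
(7,1): no bracket -> illegal
(7,2): no bracket -> illegal
(7,3): no bracket -> illegal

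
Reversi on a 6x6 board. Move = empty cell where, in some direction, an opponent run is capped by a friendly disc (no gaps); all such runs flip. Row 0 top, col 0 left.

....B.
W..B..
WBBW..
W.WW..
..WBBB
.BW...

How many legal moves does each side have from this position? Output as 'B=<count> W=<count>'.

Answer: B=3 W=8

Derivation:
-- B to move --
(0,0): no bracket -> illegal
(0,1): no bracket -> illegal
(1,1): no bracket -> illegal
(1,2): no bracket -> illegal
(1,4): no bracket -> illegal
(2,4): flips 3 -> legal
(3,1): no bracket -> illegal
(3,4): no bracket -> illegal
(4,0): no bracket -> illegal
(4,1): flips 1 -> legal
(5,3): flips 1 -> legal
B mobility = 3
-- W to move --
(0,2): no bracket -> illegal
(0,3): flips 1 -> legal
(0,5): no bracket -> illegal
(1,1): flips 1 -> legal
(1,2): flips 2 -> legal
(1,4): no bracket -> illegal
(1,5): no bracket -> illegal
(2,4): no bracket -> illegal
(3,1): no bracket -> illegal
(3,4): flips 1 -> legal
(3,5): no bracket -> illegal
(4,0): no bracket -> illegal
(4,1): no bracket -> illegal
(5,0): flips 1 -> legal
(5,3): flips 1 -> legal
(5,4): flips 1 -> legal
(5,5): flips 1 -> legal
W mobility = 8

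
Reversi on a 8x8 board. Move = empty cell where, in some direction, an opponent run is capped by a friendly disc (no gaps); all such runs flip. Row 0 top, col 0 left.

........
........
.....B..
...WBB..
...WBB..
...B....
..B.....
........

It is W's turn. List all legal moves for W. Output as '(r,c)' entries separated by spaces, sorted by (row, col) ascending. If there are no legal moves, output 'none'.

Answer: (1,6) (3,6) (4,6) (5,5) (6,3)

Derivation:
(1,4): no bracket -> illegal
(1,5): no bracket -> illegal
(1,6): flips 2 -> legal
(2,3): no bracket -> illegal
(2,4): no bracket -> illegal
(2,6): no bracket -> illegal
(3,6): flips 2 -> legal
(4,2): no bracket -> illegal
(4,6): flips 2 -> legal
(5,1): no bracket -> illegal
(5,2): no bracket -> illegal
(5,4): no bracket -> illegal
(5,5): flips 1 -> legal
(5,6): no bracket -> illegal
(6,1): no bracket -> illegal
(6,3): flips 1 -> legal
(6,4): no bracket -> illegal
(7,1): no bracket -> illegal
(7,2): no bracket -> illegal
(7,3): no bracket -> illegal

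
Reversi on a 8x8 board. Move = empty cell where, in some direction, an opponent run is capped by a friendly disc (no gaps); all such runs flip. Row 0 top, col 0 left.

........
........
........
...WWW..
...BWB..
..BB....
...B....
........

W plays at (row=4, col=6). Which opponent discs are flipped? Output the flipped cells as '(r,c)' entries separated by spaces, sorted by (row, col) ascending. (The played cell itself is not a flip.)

Answer: (4,5)

Derivation:
Dir NW: first cell 'W' (not opp) -> no flip
Dir N: first cell '.' (not opp) -> no flip
Dir NE: first cell '.' (not opp) -> no flip
Dir W: opp run (4,5) capped by W -> flip
Dir E: first cell '.' (not opp) -> no flip
Dir SW: first cell '.' (not opp) -> no flip
Dir S: first cell '.' (not opp) -> no flip
Dir SE: first cell '.' (not opp) -> no flip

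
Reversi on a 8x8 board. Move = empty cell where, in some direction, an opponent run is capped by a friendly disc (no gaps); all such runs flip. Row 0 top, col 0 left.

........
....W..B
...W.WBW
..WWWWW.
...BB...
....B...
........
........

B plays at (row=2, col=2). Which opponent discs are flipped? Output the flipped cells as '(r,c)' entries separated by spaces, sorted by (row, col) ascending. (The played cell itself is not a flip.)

Answer: (3,3)

Derivation:
Dir NW: first cell '.' (not opp) -> no flip
Dir N: first cell '.' (not opp) -> no flip
Dir NE: first cell '.' (not opp) -> no flip
Dir W: first cell '.' (not opp) -> no flip
Dir E: opp run (2,3), next='.' -> no flip
Dir SW: first cell '.' (not opp) -> no flip
Dir S: opp run (3,2), next='.' -> no flip
Dir SE: opp run (3,3) capped by B -> flip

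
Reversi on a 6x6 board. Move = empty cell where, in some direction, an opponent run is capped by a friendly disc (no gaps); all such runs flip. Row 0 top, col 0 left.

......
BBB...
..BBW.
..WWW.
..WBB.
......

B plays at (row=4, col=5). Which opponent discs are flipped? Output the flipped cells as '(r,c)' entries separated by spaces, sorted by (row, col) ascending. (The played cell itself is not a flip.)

Dir NW: opp run (3,4) capped by B -> flip
Dir N: first cell '.' (not opp) -> no flip
Dir NE: edge -> no flip
Dir W: first cell 'B' (not opp) -> no flip
Dir E: edge -> no flip
Dir SW: first cell '.' (not opp) -> no flip
Dir S: first cell '.' (not opp) -> no flip
Dir SE: edge -> no flip

Answer: (3,4)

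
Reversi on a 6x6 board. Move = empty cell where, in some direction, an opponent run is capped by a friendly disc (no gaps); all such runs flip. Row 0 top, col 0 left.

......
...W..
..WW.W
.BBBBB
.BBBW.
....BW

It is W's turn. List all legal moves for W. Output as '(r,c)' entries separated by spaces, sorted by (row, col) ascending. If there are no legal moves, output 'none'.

(2,0): no bracket -> illegal
(2,1): no bracket -> illegal
(2,4): flips 1 -> legal
(3,0): no bracket -> illegal
(4,0): flips 4 -> legal
(4,5): flips 2 -> legal
(5,0): flips 2 -> legal
(5,1): no bracket -> illegal
(5,2): flips 4 -> legal
(5,3): flips 3 -> legal

Answer: (2,4) (4,0) (4,5) (5,0) (5,2) (5,3)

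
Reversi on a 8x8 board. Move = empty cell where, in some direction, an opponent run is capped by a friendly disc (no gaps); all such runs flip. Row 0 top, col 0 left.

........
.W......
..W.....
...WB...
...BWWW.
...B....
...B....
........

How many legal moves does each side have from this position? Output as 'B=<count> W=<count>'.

-- B to move --
(0,0): no bracket -> illegal
(0,1): no bracket -> illegal
(0,2): no bracket -> illegal
(1,0): no bracket -> illegal
(1,2): no bracket -> illegal
(1,3): no bracket -> illegal
(2,0): no bracket -> illegal
(2,1): no bracket -> illegal
(2,3): flips 1 -> legal
(2,4): no bracket -> illegal
(3,1): no bracket -> illegal
(3,2): flips 1 -> legal
(3,5): flips 1 -> legal
(3,6): no bracket -> illegal
(3,7): no bracket -> illegal
(4,2): no bracket -> illegal
(4,7): flips 3 -> legal
(5,4): flips 1 -> legal
(5,5): no bracket -> illegal
(5,6): flips 1 -> legal
(5,7): no bracket -> illegal
B mobility = 6
-- W to move --
(2,3): flips 1 -> legal
(2,4): flips 1 -> legal
(2,5): no bracket -> illegal
(3,2): no bracket -> illegal
(3,5): flips 1 -> legal
(4,2): flips 1 -> legal
(5,2): no bracket -> illegal
(5,4): no bracket -> illegal
(6,2): flips 1 -> legal
(6,4): no bracket -> illegal
(7,2): no bracket -> illegal
(7,3): flips 3 -> legal
(7,4): no bracket -> illegal
W mobility = 6

Answer: B=6 W=6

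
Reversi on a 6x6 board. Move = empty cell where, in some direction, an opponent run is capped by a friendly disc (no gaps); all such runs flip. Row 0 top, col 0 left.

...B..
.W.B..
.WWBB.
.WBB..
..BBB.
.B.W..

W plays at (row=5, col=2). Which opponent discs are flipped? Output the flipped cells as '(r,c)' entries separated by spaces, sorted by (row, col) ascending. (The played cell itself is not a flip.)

Dir NW: first cell '.' (not opp) -> no flip
Dir N: opp run (4,2) (3,2) capped by W -> flip
Dir NE: opp run (4,3), next='.' -> no flip
Dir W: opp run (5,1), next='.' -> no flip
Dir E: first cell 'W' (not opp) -> no flip
Dir SW: edge -> no flip
Dir S: edge -> no flip
Dir SE: edge -> no flip

Answer: (3,2) (4,2)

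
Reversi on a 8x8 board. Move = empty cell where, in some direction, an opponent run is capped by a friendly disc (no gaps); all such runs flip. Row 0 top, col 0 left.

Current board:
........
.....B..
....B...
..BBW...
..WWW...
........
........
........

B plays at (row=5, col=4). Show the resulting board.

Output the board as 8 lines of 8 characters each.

Place B at (5,4); scan 8 dirs for brackets.
Dir NW: opp run (4,3) capped by B -> flip
Dir N: opp run (4,4) (3,4) capped by B -> flip
Dir NE: first cell '.' (not opp) -> no flip
Dir W: first cell '.' (not opp) -> no flip
Dir E: first cell '.' (not opp) -> no flip
Dir SW: first cell '.' (not opp) -> no flip
Dir S: first cell '.' (not opp) -> no flip
Dir SE: first cell '.' (not opp) -> no flip
All flips: (3,4) (4,3) (4,4)

Answer: ........
.....B..
....B...
..BBB...
..WBB...
....B...
........
........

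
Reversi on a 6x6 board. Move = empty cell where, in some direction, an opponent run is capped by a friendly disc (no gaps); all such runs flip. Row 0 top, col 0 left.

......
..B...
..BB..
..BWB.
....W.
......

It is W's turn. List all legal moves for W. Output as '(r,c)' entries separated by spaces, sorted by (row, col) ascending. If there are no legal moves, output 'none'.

Answer: (1,1) (1,3) (2,4) (3,1) (3,5)

Derivation:
(0,1): no bracket -> illegal
(0,2): no bracket -> illegal
(0,3): no bracket -> illegal
(1,1): flips 1 -> legal
(1,3): flips 1 -> legal
(1,4): no bracket -> illegal
(2,1): no bracket -> illegal
(2,4): flips 1 -> legal
(2,5): no bracket -> illegal
(3,1): flips 1 -> legal
(3,5): flips 1 -> legal
(4,1): no bracket -> illegal
(4,2): no bracket -> illegal
(4,3): no bracket -> illegal
(4,5): no bracket -> illegal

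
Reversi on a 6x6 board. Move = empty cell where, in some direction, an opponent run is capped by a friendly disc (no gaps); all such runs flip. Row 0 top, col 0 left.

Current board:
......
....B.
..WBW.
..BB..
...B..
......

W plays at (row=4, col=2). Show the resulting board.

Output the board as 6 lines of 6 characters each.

Place W at (4,2); scan 8 dirs for brackets.
Dir NW: first cell '.' (not opp) -> no flip
Dir N: opp run (3,2) capped by W -> flip
Dir NE: opp run (3,3) capped by W -> flip
Dir W: first cell '.' (not opp) -> no flip
Dir E: opp run (4,3), next='.' -> no flip
Dir SW: first cell '.' (not opp) -> no flip
Dir S: first cell '.' (not opp) -> no flip
Dir SE: first cell '.' (not opp) -> no flip
All flips: (3,2) (3,3)

Answer: ......
....B.
..WBW.
..WW..
..WB..
......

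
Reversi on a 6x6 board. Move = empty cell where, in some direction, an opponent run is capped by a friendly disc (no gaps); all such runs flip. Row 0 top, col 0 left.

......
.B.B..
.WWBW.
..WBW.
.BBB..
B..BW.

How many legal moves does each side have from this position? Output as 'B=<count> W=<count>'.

-- B to move --
(1,0): flips 2 -> legal
(1,2): flips 2 -> legal
(1,4): no bracket -> illegal
(1,5): flips 1 -> legal
(2,0): flips 2 -> legal
(2,5): flips 2 -> legal
(3,0): no bracket -> illegal
(3,1): flips 3 -> legal
(3,5): flips 2 -> legal
(4,4): no bracket -> illegal
(4,5): flips 1 -> legal
(5,5): flips 1 -> legal
B mobility = 9
-- W to move --
(0,0): flips 1 -> legal
(0,1): flips 1 -> legal
(0,2): flips 1 -> legal
(0,3): no bracket -> illegal
(0,4): flips 1 -> legal
(1,0): no bracket -> illegal
(1,2): flips 1 -> legal
(1,4): flips 1 -> legal
(2,0): no bracket -> illegal
(3,0): no bracket -> illegal
(3,1): no bracket -> illegal
(4,0): no bracket -> illegal
(4,4): flips 1 -> legal
(5,1): flips 2 -> legal
(5,2): flips 3 -> legal
W mobility = 9

Answer: B=9 W=9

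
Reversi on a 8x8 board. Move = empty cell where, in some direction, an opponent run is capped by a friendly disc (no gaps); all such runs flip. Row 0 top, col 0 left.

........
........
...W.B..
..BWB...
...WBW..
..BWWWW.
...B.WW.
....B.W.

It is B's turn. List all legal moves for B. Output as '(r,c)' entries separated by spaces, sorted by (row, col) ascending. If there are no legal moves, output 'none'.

(1,2): flips 1 -> legal
(1,3): flips 4 -> legal
(1,4): flips 1 -> legal
(2,2): flips 1 -> legal
(2,4): no bracket -> illegal
(3,5): no bracket -> illegal
(3,6): flips 2 -> legal
(4,2): flips 1 -> legal
(4,6): flips 1 -> legal
(4,7): flips 2 -> legal
(5,7): flips 4 -> legal
(6,2): flips 1 -> legal
(6,4): flips 1 -> legal
(6,7): flips 2 -> legal
(7,5): no bracket -> illegal
(7,7): flips 2 -> legal

Answer: (1,2) (1,3) (1,4) (2,2) (3,6) (4,2) (4,6) (4,7) (5,7) (6,2) (6,4) (6,7) (7,7)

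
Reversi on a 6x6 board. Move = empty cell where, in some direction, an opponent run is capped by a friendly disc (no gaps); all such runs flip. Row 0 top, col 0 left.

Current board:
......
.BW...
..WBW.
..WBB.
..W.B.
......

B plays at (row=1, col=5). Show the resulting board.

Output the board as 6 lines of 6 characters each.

Answer: ......
.BW..B
..WBB.
..WBB.
..W.B.
......

Derivation:
Place B at (1,5); scan 8 dirs for brackets.
Dir NW: first cell '.' (not opp) -> no flip
Dir N: first cell '.' (not opp) -> no flip
Dir NE: edge -> no flip
Dir W: first cell '.' (not opp) -> no flip
Dir E: edge -> no flip
Dir SW: opp run (2,4) capped by B -> flip
Dir S: first cell '.' (not opp) -> no flip
Dir SE: edge -> no flip
All flips: (2,4)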